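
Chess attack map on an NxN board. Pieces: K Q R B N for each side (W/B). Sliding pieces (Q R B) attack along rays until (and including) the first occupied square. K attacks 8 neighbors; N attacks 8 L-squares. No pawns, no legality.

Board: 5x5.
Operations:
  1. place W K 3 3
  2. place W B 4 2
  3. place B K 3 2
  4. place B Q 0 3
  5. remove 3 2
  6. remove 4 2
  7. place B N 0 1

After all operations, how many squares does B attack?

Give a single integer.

Op 1: place WK@(3,3)
Op 2: place WB@(4,2)
Op 3: place BK@(3,2)
Op 4: place BQ@(0,3)
Op 5: remove (3,2)
Op 6: remove (4,2)
Op 7: place BN@(0,1)
Per-piece attacks for B:
  BN@(0,1): attacks (1,3) (2,2) (2,0)
  BQ@(0,3): attacks (0,4) (0,2) (0,1) (1,3) (2,3) (3,3) (1,4) (1,2) (2,1) (3,0) [ray(0,-1) blocked at (0,1); ray(1,0) blocked at (3,3)]
Union (12 distinct): (0,1) (0,2) (0,4) (1,2) (1,3) (1,4) (2,0) (2,1) (2,2) (2,3) (3,0) (3,3)

Answer: 12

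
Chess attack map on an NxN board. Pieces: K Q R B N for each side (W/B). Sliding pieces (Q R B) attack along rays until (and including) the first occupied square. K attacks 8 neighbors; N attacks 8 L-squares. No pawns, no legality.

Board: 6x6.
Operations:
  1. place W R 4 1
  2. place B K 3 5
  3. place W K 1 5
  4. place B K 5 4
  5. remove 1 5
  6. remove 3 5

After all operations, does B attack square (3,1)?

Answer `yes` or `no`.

Answer: no

Derivation:
Op 1: place WR@(4,1)
Op 2: place BK@(3,5)
Op 3: place WK@(1,5)
Op 4: place BK@(5,4)
Op 5: remove (1,5)
Op 6: remove (3,5)
Per-piece attacks for B:
  BK@(5,4): attacks (5,5) (5,3) (4,4) (4,5) (4,3)
B attacks (3,1): no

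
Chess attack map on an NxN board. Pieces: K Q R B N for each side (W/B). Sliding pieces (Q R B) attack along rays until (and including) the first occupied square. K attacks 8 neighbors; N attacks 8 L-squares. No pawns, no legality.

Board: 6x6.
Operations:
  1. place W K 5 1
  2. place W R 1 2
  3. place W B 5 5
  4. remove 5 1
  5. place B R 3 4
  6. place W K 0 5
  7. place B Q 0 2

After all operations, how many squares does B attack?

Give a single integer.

Answer: 18

Derivation:
Op 1: place WK@(5,1)
Op 2: place WR@(1,2)
Op 3: place WB@(5,5)
Op 4: remove (5,1)
Op 5: place BR@(3,4)
Op 6: place WK@(0,5)
Op 7: place BQ@(0,2)
Per-piece attacks for B:
  BQ@(0,2): attacks (0,3) (0,4) (0,5) (0,1) (0,0) (1,2) (1,3) (2,4) (3,5) (1,1) (2,0) [ray(0,1) blocked at (0,5); ray(1,0) blocked at (1,2)]
  BR@(3,4): attacks (3,5) (3,3) (3,2) (3,1) (3,0) (4,4) (5,4) (2,4) (1,4) (0,4)
Union (18 distinct): (0,0) (0,1) (0,3) (0,4) (0,5) (1,1) (1,2) (1,3) (1,4) (2,0) (2,4) (3,0) (3,1) (3,2) (3,3) (3,5) (4,4) (5,4)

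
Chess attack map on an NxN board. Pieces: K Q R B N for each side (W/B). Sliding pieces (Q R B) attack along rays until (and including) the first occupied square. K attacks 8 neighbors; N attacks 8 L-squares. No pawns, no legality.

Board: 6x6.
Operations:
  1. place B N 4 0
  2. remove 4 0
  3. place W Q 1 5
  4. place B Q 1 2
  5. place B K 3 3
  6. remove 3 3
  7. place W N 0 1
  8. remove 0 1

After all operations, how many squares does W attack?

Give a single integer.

Op 1: place BN@(4,0)
Op 2: remove (4,0)
Op 3: place WQ@(1,5)
Op 4: place BQ@(1,2)
Op 5: place BK@(3,3)
Op 6: remove (3,3)
Op 7: place WN@(0,1)
Op 8: remove (0,1)
Per-piece attacks for W:
  WQ@(1,5): attacks (1,4) (1,3) (1,2) (2,5) (3,5) (4,5) (5,5) (0,5) (2,4) (3,3) (4,2) (5,1) (0,4) [ray(0,-1) blocked at (1,2)]
Union (13 distinct): (0,4) (0,5) (1,2) (1,3) (1,4) (2,4) (2,5) (3,3) (3,5) (4,2) (4,5) (5,1) (5,5)

Answer: 13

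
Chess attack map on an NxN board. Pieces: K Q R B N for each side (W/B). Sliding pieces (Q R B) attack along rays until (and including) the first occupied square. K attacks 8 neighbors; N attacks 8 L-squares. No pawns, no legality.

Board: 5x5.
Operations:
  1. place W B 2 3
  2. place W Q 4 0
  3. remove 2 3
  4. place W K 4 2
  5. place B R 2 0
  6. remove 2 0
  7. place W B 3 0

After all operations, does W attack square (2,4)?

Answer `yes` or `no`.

Op 1: place WB@(2,3)
Op 2: place WQ@(4,0)
Op 3: remove (2,3)
Op 4: place WK@(4,2)
Op 5: place BR@(2,0)
Op 6: remove (2,0)
Op 7: place WB@(3,0)
Per-piece attacks for W:
  WB@(3,0): attacks (4,1) (2,1) (1,2) (0,3)
  WQ@(4,0): attacks (4,1) (4,2) (3,0) (3,1) (2,2) (1,3) (0,4) [ray(0,1) blocked at (4,2); ray(-1,0) blocked at (3,0)]
  WK@(4,2): attacks (4,3) (4,1) (3,2) (3,3) (3,1)
W attacks (2,4): no

Answer: no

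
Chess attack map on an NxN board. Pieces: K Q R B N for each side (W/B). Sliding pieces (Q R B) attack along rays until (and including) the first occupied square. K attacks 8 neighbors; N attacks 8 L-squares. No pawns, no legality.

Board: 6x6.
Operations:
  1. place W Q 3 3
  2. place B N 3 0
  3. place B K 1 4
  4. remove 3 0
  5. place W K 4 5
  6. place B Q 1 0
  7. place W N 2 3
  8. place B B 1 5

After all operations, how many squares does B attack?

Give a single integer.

Answer: 22

Derivation:
Op 1: place WQ@(3,3)
Op 2: place BN@(3,0)
Op 3: place BK@(1,4)
Op 4: remove (3,0)
Op 5: place WK@(4,5)
Op 6: place BQ@(1,0)
Op 7: place WN@(2,3)
Op 8: place BB@(1,5)
Per-piece attacks for B:
  BQ@(1,0): attacks (1,1) (1,2) (1,3) (1,4) (2,0) (3,0) (4,0) (5,0) (0,0) (2,1) (3,2) (4,3) (5,4) (0,1) [ray(0,1) blocked at (1,4)]
  BK@(1,4): attacks (1,5) (1,3) (2,4) (0,4) (2,5) (2,3) (0,5) (0,3)
  BB@(1,5): attacks (2,4) (3,3) (0,4) [ray(1,-1) blocked at (3,3)]
Union (22 distinct): (0,0) (0,1) (0,3) (0,4) (0,5) (1,1) (1,2) (1,3) (1,4) (1,5) (2,0) (2,1) (2,3) (2,4) (2,5) (3,0) (3,2) (3,3) (4,0) (4,3) (5,0) (5,4)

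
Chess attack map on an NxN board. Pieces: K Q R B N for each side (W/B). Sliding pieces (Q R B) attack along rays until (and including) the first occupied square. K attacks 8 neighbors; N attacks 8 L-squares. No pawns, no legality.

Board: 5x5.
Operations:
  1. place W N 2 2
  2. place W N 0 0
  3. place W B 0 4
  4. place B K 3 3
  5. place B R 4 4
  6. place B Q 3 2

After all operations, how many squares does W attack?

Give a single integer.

Op 1: place WN@(2,2)
Op 2: place WN@(0,0)
Op 3: place WB@(0,4)
Op 4: place BK@(3,3)
Op 5: place BR@(4,4)
Op 6: place BQ@(3,2)
Per-piece attacks for W:
  WN@(0,0): attacks (1,2) (2,1)
  WB@(0,4): attacks (1,3) (2,2) [ray(1,-1) blocked at (2,2)]
  WN@(2,2): attacks (3,4) (4,3) (1,4) (0,3) (3,0) (4,1) (1,0) (0,1)
Union (12 distinct): (0,1) (0,3) (1,0) (1,2) (1,3) (1,4) (2,1) (2,2) (3,0) (3,4) (4,1) (4,3)

Answer: 12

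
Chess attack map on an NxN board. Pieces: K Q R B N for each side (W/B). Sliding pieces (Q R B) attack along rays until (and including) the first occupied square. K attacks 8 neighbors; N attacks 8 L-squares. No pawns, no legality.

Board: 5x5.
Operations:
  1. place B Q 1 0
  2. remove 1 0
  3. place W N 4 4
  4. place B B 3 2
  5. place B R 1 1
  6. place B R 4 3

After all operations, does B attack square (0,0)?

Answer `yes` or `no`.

Op 1: place BQ@(1,0)
Op 2: remove (1,0)
Op 3: place WN@(4,4)
Op 4: place BB@(3,2)
Op 5: place BR@(1,1)
Op 6: place BR@(4,3)
Per-piece attacks for B:
  BR@(1,1): attacks (1,2) (1,3) (1,4) (1,0) (2,1) (3,1) (4,1) (0,1)
  BB@(3,2): attacks (4,3) (4,1) (2,3) (1,4) (2,1) (1,0) [ray(1,1) blocked at (4,3)]
  BR@(4,3): attacks (4,4) (4,2) (4,1) (4,0) (3,3) (2,3) (1,3) (0,3) [ray(0,1) blocked at (4,4)]
B attacks (0,0): no

Answer: no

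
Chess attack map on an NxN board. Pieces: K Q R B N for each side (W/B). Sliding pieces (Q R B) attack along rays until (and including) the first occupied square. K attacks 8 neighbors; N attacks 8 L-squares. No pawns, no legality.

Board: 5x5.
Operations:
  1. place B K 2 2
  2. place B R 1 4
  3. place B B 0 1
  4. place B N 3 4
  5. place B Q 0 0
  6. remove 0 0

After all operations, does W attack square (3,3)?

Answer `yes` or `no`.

Answer: no

Derivation:
Op 1: place BK@(2,2)
Op 2: place BR@(1,4)
Op 3: place BB@(0,1)
Op 4: place BN@(3,4)
Op 5: place BQ@(0,0)
Op 6: remove (0,0)
Per-piece attacks for W:
W attacks (3,3): no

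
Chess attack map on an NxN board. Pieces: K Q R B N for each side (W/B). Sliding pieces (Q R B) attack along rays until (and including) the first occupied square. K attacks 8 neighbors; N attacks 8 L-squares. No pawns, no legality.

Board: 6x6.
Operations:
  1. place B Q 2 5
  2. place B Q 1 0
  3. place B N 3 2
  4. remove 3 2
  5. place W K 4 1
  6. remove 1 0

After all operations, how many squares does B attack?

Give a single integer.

Op 1: place BQ@(2,5)
Op 2: place BQ@(1,0)
Op 3: place BN@(3,2)
Op 4: remove (3,2)
Op 5: place WK@(4,1)
Op 6: remove (1,0)
Per-piece attacks for B:
  BQ@(2,5): attacks (2,4) (2,3) (2,2) (2,1) (2,0) (3,5) (4,5) (5,5) (1,5) (0,5) (3,4) (4,3) (5,2) (1,4) (0,3)
Union (15 distinct): (0,3) (0,5) (1,4) (1,5) (2,0) (2,1) (2,2) (2,3) (2,4) (3,4) (3,5) (4,3) (4,5) (5,2) (5,5)

Answer: 15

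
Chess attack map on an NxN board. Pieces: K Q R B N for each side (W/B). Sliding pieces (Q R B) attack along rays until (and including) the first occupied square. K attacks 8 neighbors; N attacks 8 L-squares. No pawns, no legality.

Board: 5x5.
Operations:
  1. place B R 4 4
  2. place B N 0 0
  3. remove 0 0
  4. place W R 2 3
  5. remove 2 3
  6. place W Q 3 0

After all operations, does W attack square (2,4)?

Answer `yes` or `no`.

Answer: no

Derivation:
Op 1: place BR@(4,4)
Op 2: place BN@(0,0)
Op 3: remove (0,0)
Op 4: place WR@(2,3)
Op 5: remove (2,3)
Op 6: place WQ@(3,0)
Per-piece attacks for W:
  WQ@(3,0): attacks (3,1) (3,2) (3,3) (3,4) (4,0) (2,0) (1,0) (0,0) (4,1) (2,1) (1,2) (0,3)
W attacks (2,4): no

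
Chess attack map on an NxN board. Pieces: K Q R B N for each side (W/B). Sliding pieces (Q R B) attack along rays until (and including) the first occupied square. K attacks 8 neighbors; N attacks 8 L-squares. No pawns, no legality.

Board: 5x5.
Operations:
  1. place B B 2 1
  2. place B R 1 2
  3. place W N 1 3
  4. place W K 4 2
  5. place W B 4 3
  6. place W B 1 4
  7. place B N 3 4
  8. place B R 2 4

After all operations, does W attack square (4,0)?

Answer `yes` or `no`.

Op 1: place BB@(2,1)
Op 2: place BR@(1,2)
Op 3: place WN@(1,3)
Op 4: place WK@(4,2)
Op 5: place WB@(4,3)
Op 6: place WB@(1,4)
Op 7: place BN@(3,4)
Op 8: place BR@(2,4)
Per-piece attacks for W:
  WN@(1,3): attacks (3,4) (2,1) (3,2) (0,1)
  WB@(1,4): attacks (2,3) (3,2) (4,1) (0,3)
  WK@(4,2): attacks (4,3) (4,1) (3,2) (3,3) (3,1)
  WB@(4,3): attacks (3,4) (3,2) (2,1) [ray(-1,1) blocked at (3,4); ray(-1,-1) blocked at (2,1)]
W attacks (4,0): no

Answer: no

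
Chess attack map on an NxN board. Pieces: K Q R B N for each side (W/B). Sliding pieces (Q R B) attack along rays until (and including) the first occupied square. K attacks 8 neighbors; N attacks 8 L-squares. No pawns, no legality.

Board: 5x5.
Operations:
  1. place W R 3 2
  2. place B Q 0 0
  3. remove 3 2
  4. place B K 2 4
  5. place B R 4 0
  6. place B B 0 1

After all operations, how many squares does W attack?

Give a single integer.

Answer: 0

Derivation:
Op 1: place WR@(3,2)
Op 2: place BQ@(0,0)
Op 3: remove (3,2)
Op 4: place BK@(2,4)
Op 5: place BR@(4,0)
Op 6: place BB@(0,1)
Per-piece attacks for W:
Union (0 distinct): (none)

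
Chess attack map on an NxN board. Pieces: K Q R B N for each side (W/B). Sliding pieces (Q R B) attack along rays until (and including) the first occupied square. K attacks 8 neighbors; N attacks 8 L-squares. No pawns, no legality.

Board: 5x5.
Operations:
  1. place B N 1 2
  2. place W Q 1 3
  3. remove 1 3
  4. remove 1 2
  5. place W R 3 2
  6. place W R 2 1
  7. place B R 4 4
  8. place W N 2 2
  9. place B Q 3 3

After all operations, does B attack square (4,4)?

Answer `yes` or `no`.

Answer: yes

Derivation:
Op 1: place BN@(1,2)
Op 2: place WQ@(1,3)
Op 3: remove (1,3)
Op 4: remove (1,2)
Op 5: place WR@(3,2)
Op 6: place WR@(2,1)
Op 7: place BR@(4,4)
Op 8: place WN@(2,2)
Op 9: place BQ@(3,3)
Per-piece attacks for B:
  BQ@(3,3): attacks (3,4) (3,2) (4,3) (2,3) (1,3) (0,3) (4,4) (4,2) (2,4) (2,2) [ray(0,-1) blocked at (3,2); ray(1,1) blocked at (4,4); ray(-1,-1) blocked at (2,2)]
  BR@(4,4): attacks (4,3) (4,2) (4,1) (4,0) (3,4) (2,4) (1,4) (0,4)
B attacks (4,4): yes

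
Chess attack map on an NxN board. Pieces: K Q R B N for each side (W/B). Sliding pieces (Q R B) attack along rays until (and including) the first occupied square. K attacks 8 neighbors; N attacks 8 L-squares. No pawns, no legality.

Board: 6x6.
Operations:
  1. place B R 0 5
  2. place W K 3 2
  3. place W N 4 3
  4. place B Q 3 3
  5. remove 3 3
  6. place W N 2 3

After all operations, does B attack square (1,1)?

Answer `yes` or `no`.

Answer: no

Derivation:
Op 1: place BR@(0,5)
Op 2: place WK@(3,2)
Op 3: place WN@(4,3)
Op 4: place BQ@(3,3)
Op 5: remove (3,3)
Op 6: place WN@(2,3)
Per-piece attacks for B:
  BR@(0,5): attacks (0,4) (0,3) (0,2) (0,1) (0,0) (1,5) (2,5) (3,5) (4,5) (5,5)
B attacks (1,1): no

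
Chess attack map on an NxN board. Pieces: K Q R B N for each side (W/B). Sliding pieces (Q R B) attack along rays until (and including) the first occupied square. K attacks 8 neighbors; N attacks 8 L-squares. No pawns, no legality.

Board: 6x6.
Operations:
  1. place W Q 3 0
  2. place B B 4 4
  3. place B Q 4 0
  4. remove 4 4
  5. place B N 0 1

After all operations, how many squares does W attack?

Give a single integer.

Op 1: place WQ@(3,0)
Op 2: place BB@(4,4)
Op 3: place BQ@(4,0)
Op 4: remove (4,4)
Op 5: place BN@(0,1)
Per-piece attacks for W:
  WQ@(3,0): attacks (3,1) (3,2) (3,3) (3,4) (3,5) (4,0) (2,0) (1,0) (0,0) (4,1) (5,2) (2,1) (1,2) (0,3) [ray(1,0) blocked at (4,0)]
Union (14 distinct): (0,0) (0,3) (1,0) (1,2) (2,0) (2,1) (3,1) (3,2) (3,3) (3,4) (3,5) (4,0) (4,1) (5,2)

Answer: 14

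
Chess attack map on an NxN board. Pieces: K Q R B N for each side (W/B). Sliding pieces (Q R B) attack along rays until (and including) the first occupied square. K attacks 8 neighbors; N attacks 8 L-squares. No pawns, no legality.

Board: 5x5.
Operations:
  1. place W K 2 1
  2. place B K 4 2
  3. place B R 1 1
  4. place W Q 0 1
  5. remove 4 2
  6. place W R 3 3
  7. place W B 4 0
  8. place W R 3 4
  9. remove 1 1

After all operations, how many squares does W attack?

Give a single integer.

Answer: 21

Derivation:
Op 1: place WK@(2,1)
Op 2: place BK@(4,2)
Op 3: place BR@(1,1)
Op 4: place WQ@(0,1)
Op 5: remove (4,2)
Op 6: place WR@(3,3)
Op 7: place WB@(4,0)
Op 8: place WR@(3,4)
Op 9: remove (1,1)
Per-piece attacks for W:
  WQ@(0,1): attacks (0,2) (0,3) (0,4) (0,0) (1,1) (2,1) (1,2) (2,3) (3,4) (1,0) [ray(1,0) blocked at (2,1); ray(1,1) blocked at (3,4)]
  WK@(2,1): attacks (2,2) (2,0) (3,1) (1,1) (3,2) (3,0) (1,2) (1,0)
  WR@(3,3): attacks (3,4) (3,2) (3,1) (3,0) (4,3) (2,3) (1,3) (0,3) [ray(0,1) blocked at (3,4)]
  WR@(3,4): attacks (3,3) (4,4) (2,4) (1,4) (0,4) [ray(0,-1) blocked at (3,3)]
  WB@(4,0): attacks (3,1) (2,2) (1,3) (0,4)
Union (21 distinct): (0,0) (0,2) (0,3) (0,4) (1,0) (1,1) (1,2) (1,3) (1,4) (2,0) (2,1) (2,2) (2,3) (2,4) (3,0) (3,1) (3,2) (3,3) (3,4) (4,3) (4,4)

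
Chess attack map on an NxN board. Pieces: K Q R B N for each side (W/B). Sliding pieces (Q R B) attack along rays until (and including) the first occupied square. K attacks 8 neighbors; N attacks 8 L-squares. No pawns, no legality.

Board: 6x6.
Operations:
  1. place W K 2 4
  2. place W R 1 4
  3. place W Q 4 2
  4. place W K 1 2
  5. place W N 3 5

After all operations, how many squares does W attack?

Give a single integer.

Answer: 29

Derivation:
Op 1: place WK@(2,4)
Op 2: place WR@(1,4)
Op 3: place WQ@(4,2)
Op 4: place WK@(1,2)
Op 5: place WN@(3,5)
Per-piece attacks for W:
  WK@(1,2): attacks (1,3) (1,1) (2,2) (0,2) (2,3) (2,1) (0,3) (0,1)
  WR@(1,4): attacks (1,5) (1,3) (1,2) (2,4) (0,4) [ray(0,-1) blocked at (1,2); ray(1,0) blocked at (2,4)]
  WK@(2,4): attacks (2,5) (2,3) (3,4) (1,4) (3,5) (3,3) (1,5) (1,3)
  WN@(3,5): attacks (4,3) (5,4) (2,3) (1,4)
  WQ@(4,2): attacks (4,3) (4,4) (4,5) (4,1) (4,0) (5,2) (3,2) (2,2) (1,2) (5,3) (5,1) (3,3) (2,4) (3,1) (2,0) [ray(-1,0) blocked at (1,2); ray(-1,1) blocked at (2,4)]
Union (29 distinct): (0,1) (0,2) (0,3) (0,4) (1,1) (1,2) (1,3) (1,4) (1,5) (2,0) (2,1) (2,2) (2,3) (2,4) (2,5) (3,1) (3,2) (3,3) (3,4) (3,5) (4,0) (4,1) (4,3) (4,4) (4,5) (5,1) (5,2) (5,3) (5,4)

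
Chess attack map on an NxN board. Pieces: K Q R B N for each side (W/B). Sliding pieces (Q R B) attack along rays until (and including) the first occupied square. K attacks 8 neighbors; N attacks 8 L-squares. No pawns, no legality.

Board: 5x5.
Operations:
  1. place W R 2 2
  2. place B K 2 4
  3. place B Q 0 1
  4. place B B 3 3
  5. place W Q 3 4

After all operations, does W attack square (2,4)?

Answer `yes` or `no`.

Op 1: place WR@(2,2)
Op 2: place BK@(2,4)
Op 3: place BQ@(0,1)
Op 4: place BB@(3,3)
Op 5: place WQ@(3,4)
Per-piece attacks for W:
  WR@(2,2): attacks (2,3) (2,4) (2,1) (2,0) (3,2) (4,2) (1,2) (0,2) [ray(0,1) blocked at (2,4)]
  WQ@(3,4): attacks (3,3) (4,4) (2,4) (4,3) (2,3) (1,2) (0,1) [ray(0,-1) blocked at (3,3); ray(-1,0) blocked at (2,4); ray(-1,-1) blocked at (0,1)]
W attacks (2,4): yes

Answer: yes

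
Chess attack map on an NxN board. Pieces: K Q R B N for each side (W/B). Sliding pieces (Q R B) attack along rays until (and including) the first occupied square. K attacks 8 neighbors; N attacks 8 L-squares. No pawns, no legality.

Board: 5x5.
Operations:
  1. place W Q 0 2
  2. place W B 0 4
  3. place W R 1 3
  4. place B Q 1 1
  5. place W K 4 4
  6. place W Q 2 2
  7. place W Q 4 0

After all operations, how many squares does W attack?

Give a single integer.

Answer: 25

Derivation:
Op 1: place WQ@(0,2)
Op 2: place WB@(0,4)
Op 3: place WR@(1,3)
Op 4: place BQ@(1,1)
Op 5: place WK@(4,4)
Op 6: place WQ@(2,2)
Op 7: place WQ@(4,0)
Per-piece attacks for W:
  WQ@(0,2): attacks (0,3) (0,4) (0,1) (0,0) (1,2) (2,2) (1,3) (1,1) [ray(0,1) blocked at (0,4); ray(1,0) blocked at (2,2); ray(1,1) blocked at (1,3); ray(1,-1) blocked at (1,1)]
  WB@(0,4): attacks (1,3) [ray(1,-1) blocked at (1,3)]
  WR@(1,3): attacks (1,4) (1,2) (1,1) (2,3) (3,3) (4,3) (0,3) [ray(0,-1) blocked at (1,1)]
  WQ@(2,2): attacks (2,3) (2,4) (2,1) (2,0) (3,2) (4,2) (1,2) (0,2) (3,3) (4,4) (3,1) (4,0) (1,3) (1,1) [ray(-1,0) blocked at (0,2); ray(1,1) blocked at (4,4); ray(1,-1) blocked at (4,0); ray(-1,1) blocked at (1,3); ray(-1,-1) blocked at (1,1)]
  WQ@(4,0): attacks (4,1) (4,2) (4,3) (4,4) (3,0) (2,0) (1,0) (0,0) (3,1) (2,2) [ray(0,1) blocked at (4,4); ray(-1,1) blocked at (2,2)]
  WK@(4,4): attacks (4,3) (3,4) (3,3)
Union (25 distinct): (0,0) (0,1) (0,2) (0,3) (0,4) (1,0) (1,1) (1,2) (1,3) (1,4) (2,0) (2,1) (2,2) (2,3) (2,4) (3,0) (3,1) (3,2) (3,3) (3,4) (4,0) (4,1) (4,2) (4,3) (4,4)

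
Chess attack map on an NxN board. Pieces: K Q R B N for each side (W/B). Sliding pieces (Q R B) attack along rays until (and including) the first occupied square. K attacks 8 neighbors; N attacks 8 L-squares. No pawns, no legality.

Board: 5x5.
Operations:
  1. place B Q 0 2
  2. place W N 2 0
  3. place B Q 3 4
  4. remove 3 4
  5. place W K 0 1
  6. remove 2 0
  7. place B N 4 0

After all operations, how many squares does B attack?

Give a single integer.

Op 1: place BQ@(0,2)
Op 2: place WN@(2,0)
Op 3: place BQ@(3,4)
Op 4: remove (3,4)
Op 5: place WK@(0,1)
Op 6: remove (2,0)
Op 7: place BN@(4,0)
Per-piece attacks for B:
  BQ@(0,2): attacks (0,3) (0,4) (0,1) (1,2) (2,2) (3,2) (4,2) (1,3) (2,4) (1,1) (2,0) [ray(0,-1) blocked at (0,1)]
  BN@(4,0): attacks (3,2) (2,1)
Union (12 distinct): (0,1) (0,3) (0,4) (1,1) (1,2) (1,3) (2,0) (2,1) (2,2) (2,4) (3,2) (4,2)

Answer: 12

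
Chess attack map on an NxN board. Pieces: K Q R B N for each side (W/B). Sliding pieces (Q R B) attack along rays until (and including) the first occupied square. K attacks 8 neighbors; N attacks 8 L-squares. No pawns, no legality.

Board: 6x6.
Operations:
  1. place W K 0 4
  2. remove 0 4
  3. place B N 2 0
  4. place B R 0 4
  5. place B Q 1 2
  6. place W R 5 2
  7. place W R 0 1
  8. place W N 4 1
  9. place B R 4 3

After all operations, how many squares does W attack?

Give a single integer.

Answer: 19

Derivation:
Op 1: place WK@(0,4)
Op 2: remove (0,4)
Op 3: place BN@(2,0)
Op 4: place BR@(0,4)
Op 5: place BQ@(1,2)
Op 6: place WR@(5,2)
Op 7: place WR@(0,1)
Op 8: place WN@(4,1)
Op 9: place BR@(4,3)
Per-piece attacks for W:
  WR@(0,1): attacks (0,2) (0,3) (0,4) (0,0) (1,1) (2,1) (3,1) (4,1) [ray(0,1) blocked at (0,4); ray(1,0) blocked at (4,1)]
  WN@(4,1): attacks (5,3) (3,3) (2,2) (2,0)
  WR@(5,2): attacks (5,3) (5,4) (5,5) (5,1) (5,0) (4,2) (3,2) (2,2) (1,2) [ray(-1,0) blocked at (1,2)]
Union (19 distinct): (0,0) (0,2) (0,3) (0,4) (1,1) (1,2) (2,0) (2,1) (2,2) (3,1) (3,2) (3,3) (4,1) (4,2) (5,0) (5,1) (5,3) (5,4) (5,5)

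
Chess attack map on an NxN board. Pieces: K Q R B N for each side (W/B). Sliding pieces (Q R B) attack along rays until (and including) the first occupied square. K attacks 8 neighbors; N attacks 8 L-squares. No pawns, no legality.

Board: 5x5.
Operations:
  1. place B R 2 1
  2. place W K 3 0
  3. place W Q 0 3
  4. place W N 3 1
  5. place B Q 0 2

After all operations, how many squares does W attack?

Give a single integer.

Op 1: place BR@(2,1)
Op 2: place WK@(3,0)
Op 3: place WQ@(0,3)
Op 4: place WN@(3,1)
Op 5: place BQ@(0,2)
Per-piece attacks for W:
  WQ@(0,3): attacks (0,4) (0,2) (1,3) (2,3) (3,3) (4,3) (1,4) (1,2) (2,1) [ray(0,-1) blocked at (0,2); ray(1,-1) blocked at (2,1)]
  WK@(3,0): attacks (3,1) (4,0) (2,0) (4,1) (2,1)
  WN@(3,1): attacks (4,3) (2,3) (1,2) (1,0)
Union (14 distinct): (0,2) (0,4) (1,0) (1,2) (1,3) (1,4) (2,0) (2,1) (2,3) (3,1) (3,3) (4,0) (4,1) (4,3)

Answer: 14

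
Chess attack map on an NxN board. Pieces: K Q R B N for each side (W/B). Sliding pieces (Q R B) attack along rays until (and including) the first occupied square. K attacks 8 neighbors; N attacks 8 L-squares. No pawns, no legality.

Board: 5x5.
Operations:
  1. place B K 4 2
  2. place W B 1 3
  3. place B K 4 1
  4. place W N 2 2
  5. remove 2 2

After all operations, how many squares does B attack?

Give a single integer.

Op 1: place BK@(4,2)
Op 2: place WB@(1,3)
Op 3: place BK@(4,1)
Op 4: place WN@(2,2)
Op 5: remove (2,2)
Per-piece attacks for B:
  BK@(4,1): attacks (4,2) (4,0) (3,1) (3,2) (3,0)
  BK@(4,2): attacks (4,3) (4,1) (3,2) (3,3) (3,1)
Union (8 distinct): (3,0) (3,1) (3,2) (3,3) (4,0) (4,1) (4,2) (4,3)

Answer: 8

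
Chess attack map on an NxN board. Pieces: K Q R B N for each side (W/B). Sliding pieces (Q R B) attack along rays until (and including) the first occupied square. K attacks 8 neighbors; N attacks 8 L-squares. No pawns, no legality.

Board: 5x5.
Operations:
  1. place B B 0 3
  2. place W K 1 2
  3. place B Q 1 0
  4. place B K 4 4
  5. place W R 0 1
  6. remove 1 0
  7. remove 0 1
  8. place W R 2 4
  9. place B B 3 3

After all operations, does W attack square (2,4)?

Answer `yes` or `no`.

Op 1: place BB@(0,3)
Op 2: place WK@(1,2)
Op 3: place BQ@(1,0)
Op 4: place BK@(4,4)
Op 5: place WR@(0,1)
Op 6: remove (1,0)
Op 7: remove (0,1)
Op 8: place WR@(2,4)
Op 9: place BB@(3,3)
Per-piece attacks for W:
  WK@(1,2): attacks (1,3) (1,1) (2,2) (0,2) (2,3) (2,1) (0,3) (0,1)
  WR@(2,4): attacks (2,3) (2,2) (2,1) (2,0) (3,4) (4,4) (1,4) (0,4) [ray(1,0) blocked at (4,4)]
W attacks (2,4): no

Answer: no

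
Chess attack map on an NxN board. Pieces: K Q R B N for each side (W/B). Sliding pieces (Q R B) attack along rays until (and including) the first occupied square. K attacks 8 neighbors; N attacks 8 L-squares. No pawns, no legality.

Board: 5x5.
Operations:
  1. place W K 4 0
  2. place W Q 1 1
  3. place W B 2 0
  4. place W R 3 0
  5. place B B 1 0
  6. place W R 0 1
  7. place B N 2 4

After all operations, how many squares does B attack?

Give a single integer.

Answer: 6

Derivation:
Op 1: place WK@(4,0)
Op 2: place WQ@(1,1)
Op 3: place WB@(2,0)
Op 4: place WR@(3,0)
Op 5: place BB@(1,0)
Op 6: place WR@(0,1)
Op 7: place BN@(2,4)
Per-piece attacks for B:
  BB@(1,0): attacks (2,1) (3,2) (4,3) (0,1) [ray(-1,1) blocked at (0,1)]
  BN@(2,4): attacks (3,2) (4,3) (1,2) (0,3)
Union (6 distinct): (0,1) (0,3) (1,2) (2,1) (3,2) (4,3)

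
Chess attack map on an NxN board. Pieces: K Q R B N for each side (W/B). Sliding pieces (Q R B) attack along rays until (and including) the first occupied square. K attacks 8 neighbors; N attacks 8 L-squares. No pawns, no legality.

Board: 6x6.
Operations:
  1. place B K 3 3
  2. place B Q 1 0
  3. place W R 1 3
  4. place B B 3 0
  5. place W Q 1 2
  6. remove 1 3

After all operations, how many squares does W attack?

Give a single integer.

Op 1: place BK@(3,3)
Op 2: place BQ@(1,0)
Op 3: place WR@(1,3)
Op 4: place BB@(3,0)
Op 5: place WQ@(1,2)
Op 6: remove (1,3)
Per-piece attacks for W:
  WQ@(1,2): attacks (1,3) (1,4) (1,5) (1,1) (1,0) (2,2) (3,2) (4,2) (5,2) (0,2) (2,3) (3,4) (4,5) (2,1) (3,0) (0,3) (0,1) [ray(0,-1) blocked at (1,0); ray(1,-1) blocked at (3,0)]
Union (17 distinct): (0,1) (0,2) (0,3) (1,0) (1,1) (1,3) (1,4) (1,5) (2,1) (2,2) (2,3) (3,0) (3,2) (3,4) (4,2) (4,5) (5,2)

Answer: 17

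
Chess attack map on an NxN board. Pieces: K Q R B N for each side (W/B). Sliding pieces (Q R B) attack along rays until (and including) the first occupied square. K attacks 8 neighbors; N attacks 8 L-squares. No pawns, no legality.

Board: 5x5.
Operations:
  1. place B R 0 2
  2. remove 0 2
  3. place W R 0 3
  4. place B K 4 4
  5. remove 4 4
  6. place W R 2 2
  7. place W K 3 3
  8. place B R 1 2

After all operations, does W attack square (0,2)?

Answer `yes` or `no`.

Answer: yes

Derivation:
Op 1: place BR@(0,2)
Op 2: remove (0,2)
Op 3: place WR@(0,3)
Op 4: place BK@(4,4)
Op 5: remove (4,4)
Op 6: place WR@(2,2)
Op 7: place WK@(3,3)
Op 8: place BR@(1,2)
Per-piece attacks for W:
  WR@(0,3): attacks (0,4) (0,2) (0,1) (0,0) (1,3) (2,3) (3,3) [ray(1,0) blocked at (3,3)]
  WR@(2,2): attacks (2,3) (2,4) (2,1) (2,0) (3,2) (4,2) (1,2) [ray(-1,0) blocked at (1,2)]
  WK@(3,3): attacks (3,4) (3,2) (4,3) (2,3) (4,4) (4,2) (2,4) (2,2)
W attacks (0,2): yes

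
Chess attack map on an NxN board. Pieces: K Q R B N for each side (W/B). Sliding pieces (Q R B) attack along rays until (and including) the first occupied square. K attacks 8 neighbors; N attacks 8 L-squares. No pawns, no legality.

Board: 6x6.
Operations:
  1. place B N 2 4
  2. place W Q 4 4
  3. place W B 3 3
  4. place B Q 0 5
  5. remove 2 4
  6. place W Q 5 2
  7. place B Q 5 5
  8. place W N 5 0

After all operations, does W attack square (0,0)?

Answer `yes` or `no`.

Op 1: place BN@(2,4)
Op 2: place WQ@(4,4)
Op 3: place WB@(3,3)
Op 4: place BQ@(0,5)
Op 5: remove (2,4)
Op 6: place WQ@(5,2)
Op 7: place BQ@(5,5)
Op 8: place WN@(5,0)
Per-piece attacks for W:
  WB@(3,3): attacks (4,4) (4,2) (5,1) (2,4) (1,5) (2,2) (1,1) (0,0) [ray(1,1) blocked at (4,4)]
  WQ@(4,4): attacks (4,5) (4,3) (4,2) (4,1) (4,0) (5,4) (3,4) (2,4) (1,4) (0,4) (5,5) (5,3) (3,5) (3,3) [ray(1,1) blocked at (5,5); ray(-1,-1) blocked at (3,3)]
  WN@(5,0): attacks (4,2) (3,1)
  WQ@(5,2): attacks (5,3) (5,4) (5,5) (5,1) (5,0) (4,2) (3,2) (2,2) (1,2) (0,2) (4,3) (3,4) (2,5) (4,1) (3,0) [ray(0,1) blocked at (5,5); ray(0,-1) blocked at (5,0)]
W attacks (0,0): yes

Answer: yes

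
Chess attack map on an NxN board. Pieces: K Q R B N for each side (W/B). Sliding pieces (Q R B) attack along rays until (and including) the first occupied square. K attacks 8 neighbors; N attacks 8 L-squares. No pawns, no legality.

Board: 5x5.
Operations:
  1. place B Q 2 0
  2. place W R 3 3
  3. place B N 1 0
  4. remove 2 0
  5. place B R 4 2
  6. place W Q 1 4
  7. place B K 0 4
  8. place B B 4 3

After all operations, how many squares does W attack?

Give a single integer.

Op 1: place BQ@(2,0)
Op 2: place WR@(3,3)
Op 3: place BN@(1,0)
Op 4: remove (2,0)
Op 5: place BR@(4,2)
Op 6: place WQ@(1,4)
Op 7: place BK@(0,4)
Op 8: place BB@(4,3)
Per-piece attacks for W:
  WQ@(1,4): attacks (1,3) (1,2) (1,1) (1,0) (2,4) (3,4) (4,4) (0,4) (2,3) (3,2) (4,1) (0,3) [ray(0,-1) blocked at (1,0); ray(-1,0) blocked at (0,4)]
  WR@(3,3): attacks (3,4) (3,2) (3,1) (3,0) (4,3) (2,3) (1,3) (0,3) [ray(1,0) blocked at (4,3)]
Union (15 distinct): (0,3) (0,4) (1,0) (1,1) (1,2) (1,3) (2,3) (2,4) (3,0) (3,1) (3,2) (3,4) (4,1) (4,3) (4,4)

Answer: 15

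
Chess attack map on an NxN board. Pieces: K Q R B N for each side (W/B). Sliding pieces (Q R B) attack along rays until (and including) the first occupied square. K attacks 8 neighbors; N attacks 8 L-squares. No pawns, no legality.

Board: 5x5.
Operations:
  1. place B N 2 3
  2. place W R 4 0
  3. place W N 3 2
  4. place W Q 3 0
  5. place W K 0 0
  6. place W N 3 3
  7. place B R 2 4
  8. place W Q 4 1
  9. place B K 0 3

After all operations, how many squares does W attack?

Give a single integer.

Op 1: place BN@(2,3)
Op 2: place WR@(4,0)
Op 3: place WN@(3,2)
Op 4: place WQ@(3,0)
Op 5: place WK@(0,0)
Op 6: place WN@(3,3)
Op 7: place BR@(2,4)
Op 8: place WQ@(4,1)
Op 9: place BK@(0,3)
Per-piece attacks for W:
  WK@(0,0): attacks (0,1) (1,0) (1,1)
  WQ@(3,0): attacks (3,1) (3,2) (4,0) (2,0) (1,0) (0,0) (4,1) (2,1) (1,2) (0,3) [ray(0,1) blocked at (3,2); ray(1,0) blocked at (4,0); ray(-1,0) blocked at (0,0); ray(1,1) blocked at (4,1); ray(-1,1) blocked at (0,3)]
  WN@(3,2): attacks (4,4) (2,4) (1,3) (4,0) (2,0) (1,1)
  WN@(3,3): attacks (1,4) (4,1) (2,1) (1,2)
  WR@(4,0): attacks (4,1) (3,0) [ray(0,1) blocked at (4,1); ray(-1,0) blocked at (3,0)]
  WQ@(4,1): attacks (4,2) (4,3) (4,4) (4,0) (3,1) (2,1) (1,1) (0,1) (3,2) (3,0) [ray(0,-1) blocked at (4,0); ray(-1,1) blocked at (3,2); ray(-1,-1) blocked at (3,0)]
Union (19 distinct): (0,0) (0,1) (0,3) (1,0) (1,1) (1,2) (1,3) (1,4) (2,0) (2,1) (2,4) (3,0) (3,1) (3,2) (4,0) (4,1) (4,2) (4,3) (4,4)

Answer: 19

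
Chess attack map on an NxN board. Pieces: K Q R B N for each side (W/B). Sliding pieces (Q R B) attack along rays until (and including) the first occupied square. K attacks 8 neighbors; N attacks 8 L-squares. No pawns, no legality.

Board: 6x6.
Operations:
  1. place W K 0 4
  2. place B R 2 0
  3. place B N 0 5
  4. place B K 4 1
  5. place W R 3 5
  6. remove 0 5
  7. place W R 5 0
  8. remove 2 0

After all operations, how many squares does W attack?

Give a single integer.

Answer: 21

Derivation:
Op 1: place WK@(0,4)
Op 2: place BR@(2,0)
Op 3: place BN@(0,5)
Op 4: place BK@(4,1)
Op 5: place WR@(3,5)
Op 6: remove (0,5)
Op 7: place WR@(5,0)
Op 8: remove (2,0)
Per-piece attacks for W:
  WK@(0,4): attacks (0,5) (0,3) (1,4) (1,5) (1,3)
  WR@(3,5): attacks (3,4) (3,3) (3,2) (3,1) (3,0) (4,5) (5,5) (2,5) (1,5) (0,5)
  WR@(5,0): attacks (5,1) (5,2) (5,3) (5,4) (5,5) (4,0) (3,0) (2,0) (1,0) (0,0)
Union (21 distinct): (0,0) (0,3) (0,5) (1,0) (1,3) (1,4) (1,5) (2,0) (2,5) (3,0) (3,1) (3,2) (3,3) (3,4) (4,0) (4,5) (5,1) (5,2) (5,3) (5,4) (5,5)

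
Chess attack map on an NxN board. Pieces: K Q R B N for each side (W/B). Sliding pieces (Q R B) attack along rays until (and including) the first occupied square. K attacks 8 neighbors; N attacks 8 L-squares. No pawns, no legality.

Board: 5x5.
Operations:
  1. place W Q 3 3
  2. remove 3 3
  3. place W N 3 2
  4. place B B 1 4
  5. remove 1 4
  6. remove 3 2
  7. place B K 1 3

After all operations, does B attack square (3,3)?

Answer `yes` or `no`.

Op 1: place WQ@(3,3)
Op 2: remove (3,3)
Op 3: place WN@(3,2)
Op 4: place BB@(1,4)
Op 5: remove (1,4)
Op 6: remove (3,2)
Op 7: place BK@(1,3)
Per-piece attacks for B:
  BK@(1,3): attacks (1,4) (1,2) (2,3) (0,3) (2,4) (2,2) (0,4) (0,2)
B attacks (3,3): no

Answer: no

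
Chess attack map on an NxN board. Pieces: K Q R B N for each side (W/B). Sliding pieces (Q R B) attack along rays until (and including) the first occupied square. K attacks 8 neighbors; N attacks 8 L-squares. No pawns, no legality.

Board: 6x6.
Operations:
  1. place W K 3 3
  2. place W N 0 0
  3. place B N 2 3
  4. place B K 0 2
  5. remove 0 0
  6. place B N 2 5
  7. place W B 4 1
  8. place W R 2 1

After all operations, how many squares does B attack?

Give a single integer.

Answer: 13

Derivation:
Op 1: place WK@(3,3)
Op 2: place WN@(0,0)
Op 3: place BN@(2,3)
Op 4: place BK@(0,2)
Op 5: remove (0,0)
Op 6: place BN@(2,5)
Op 7: place WB@(4,1)
Op 8: place WR@(2,1)
Per-piece attacks for B:
  BK@(0,2): attacks (0,3) (0,1) (1,2) (1,3) (1,1)
  BN@(2,3): attacks (3,5) (4,4) (1,5) (0,4) (3,1) (4,2) (1,1) (0,2)
  BN@(2,5): attacks (3,3) (4,4) (1,3) (0,4)
Union (13 distinct): (0,1) (0,2) (0,3) (0,4) (1,1) (1,2) (1,3) (1,5) (3,1) (3,3) (3,5) (4,2) (4,4)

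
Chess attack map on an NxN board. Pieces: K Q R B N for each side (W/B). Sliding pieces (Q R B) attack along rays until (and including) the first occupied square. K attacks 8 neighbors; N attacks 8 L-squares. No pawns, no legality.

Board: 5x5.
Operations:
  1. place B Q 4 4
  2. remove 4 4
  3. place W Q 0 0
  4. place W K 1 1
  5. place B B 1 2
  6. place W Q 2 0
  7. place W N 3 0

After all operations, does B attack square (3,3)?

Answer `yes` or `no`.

Op 1: place BQ@(4,4)
Op 2: remove (4,4)
Op 3: place WQ@(0,0)
Op 4: place WK@(1,1)
Op 5: place BB@(1,2)
Op 6: place WQ@(2,0)
Op 7: place WN@(3,0)
Per-piece attacks for B:
  BB@(1,2): attacks (2,3) (3,4) (2,1) (3,0) (0,3) (0,1) [ray(1,-1) blocked at (3,0)]
B attacks (3,3): no

Answer: no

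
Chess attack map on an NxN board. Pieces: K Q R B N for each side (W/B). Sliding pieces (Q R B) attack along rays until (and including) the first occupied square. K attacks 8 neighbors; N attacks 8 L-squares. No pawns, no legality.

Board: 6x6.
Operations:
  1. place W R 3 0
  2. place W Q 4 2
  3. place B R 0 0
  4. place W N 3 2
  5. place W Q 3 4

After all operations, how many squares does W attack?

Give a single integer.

Op 1: place WR@(3,0)
Op 2: place WQ@(4,2)
Op 3: place BR@(0,0)
Op 4: place WN@(3,2)
Op 5: place WQ@(3,4)
Per-piece attacks for W:
  WR@(3,0): attacks (3,1) (3,2) (4,0) (5,0) (2,0) (1,0) (0,0) [ray(0,1) blocked at (3,2); ray(-1,0) blocked at (0,0)]
  WN@(3,2): attacks (4,4) (5,3) (2,4) (1,3) (4,0) (5,1) (2,0) (1,1)
  WQ@(3,4): attacks (3,5) (3,3) (3,2) (4,4) (5,4) (2,4) (1,4) (0,4) (4,5) (4,3) (5,2) (2,5) (2,3) (1,2) (0,1) [ray(0,-1) blocked at (3,2)]
  WQ@(4,2): attacks (4,3) (4,4) (4,5) (4,1) (4,0) (5,2) (3,2) (5,3) (5,1) (3,3) (2,4) (1,5) (3,1) (2,0) [ray(-1,0) blocked at (3,2)]
Union (27 distinct): (0,0) (0,1) (0,4) (1,0) (1,1) (1,2) (1,3) (1,4) (1,5) (2,0) (2,3) (2,4) (2,5) (3,1) (3,2) (3,3) (3,5) (4,0) (4,1) (4,3) (4,4) (4,5) (5,0) (5,1) (5,2) (5,3) (5,4)

Answer: 27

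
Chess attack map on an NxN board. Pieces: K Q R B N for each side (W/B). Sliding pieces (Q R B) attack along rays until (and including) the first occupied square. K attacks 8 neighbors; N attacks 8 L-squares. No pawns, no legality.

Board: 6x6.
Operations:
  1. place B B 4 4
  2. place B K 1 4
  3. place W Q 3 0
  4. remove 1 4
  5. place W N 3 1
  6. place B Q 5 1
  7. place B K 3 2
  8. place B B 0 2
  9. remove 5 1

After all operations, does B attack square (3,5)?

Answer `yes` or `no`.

Answer: yes

Derivation:
Op 1: place BB@(4,4)
Op 2: place BK@(1,4)
Op 3: place WQ@(3,0)
Op 4: remove (1,4)
Op 5: place WN@(3,1)
Op 6: place BQ@(5,1)
Op 7: place BK@(3,2)
Op 8: place BB@(0,2)
Op 9: remove (5,1)
Per-piece attacks for B:
  BB@(0,2): attacks (1,3) (2,4) (3,5) (1,1) (2,0)
  BK@(3,2): attacks (3,3) (3,1) (4,2) (2,2) (4,3) (4,1) (2,3) (2,1)
  BB@(4,4): attacks (5,5) (5,3) (3,5) (3,3) (2,2) (1,1) (0,0)
B attacks (3,5): yes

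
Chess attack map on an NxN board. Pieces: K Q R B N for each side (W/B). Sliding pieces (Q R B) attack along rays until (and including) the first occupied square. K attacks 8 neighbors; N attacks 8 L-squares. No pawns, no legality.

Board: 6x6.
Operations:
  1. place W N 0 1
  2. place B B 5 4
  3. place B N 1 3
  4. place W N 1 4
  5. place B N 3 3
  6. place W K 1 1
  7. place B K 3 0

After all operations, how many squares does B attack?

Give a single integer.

Op 1: place WN@(0,1)
Op 2: place BB@(5,4)
Op 3: place BN@(1,3)
Op 4: place WN@(1,4)
Op 5: place BN@(3,3)
Op 6: place WK@(1,1)
Op 7: place BK@(3,0)
Per-piece attacks for B:
  BN@(1,3): attacks (2,5) (3,4) (0,5) (2,1) (3,2) (0,1)
  BK@(3,0): attacks (3,1) (4,0) (2,0) (4,1) (2,1)
  BN@(3,3): attacks (4,5) (5,4) (2,5) (1,4) (4,1) (5,2) (2,1) (1,2)
  BB@(5,4): attacks (4,5) (4,3) (3,2) (2,1) (1,0)
Union (17 distinct): (0,1) (0,5) (1,0) (1,2) (1,4) (2,0) (2,1) (2,5) (3,1) (3,2) (3,4) (4,0) (4,1) (4,3) (4,5) (5,2) (5,4)

Answer: 17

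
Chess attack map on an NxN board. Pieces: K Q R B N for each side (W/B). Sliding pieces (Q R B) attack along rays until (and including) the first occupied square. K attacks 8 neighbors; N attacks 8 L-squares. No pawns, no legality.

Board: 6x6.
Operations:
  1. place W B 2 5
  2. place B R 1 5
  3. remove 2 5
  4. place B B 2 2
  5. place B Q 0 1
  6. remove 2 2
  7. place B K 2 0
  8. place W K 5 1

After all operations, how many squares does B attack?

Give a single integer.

Answer: 21

Derivation:
Op 1: place WB@(2,5)
Op 2: place BR@(1,5)
Op 3: remove (2,5)
Op 4: place BB@(2,2)
Op 5: place BQ@(0,1)
Op 6: remove (2,2)
Op 7: place BK@(2,0)
Op 8: place WK@(5,1)
Per-piece attacks for B:
  BQ@(0,1): attacks (0,2) (0,3) (0,4) (0,5) (0,0) (1,1) (2,1) (3,1) (4,1) (5,1) (1,2) (2,3) (3,4) (4,5) (1,0) [ray(1,0) blocked at (5,1)]
  BR@(1,5): attacks (1,4) (1,3) (1,2) (1,1) (1,0) (2,5) (3,5) (4,5) (5,5) (0,5)
  BK@(2,0): attacks (2,1) (3,0) (1,0) (3,1) (1,1)
Union (21 distinct): (0,0) (0,2) (0,3) (0,4) (0,5) (1,0) (1,1) (1,2) (1,3) (1,4) (2,1) (2,3) (2,5) (3,0) (3,1) (3,4) (3,5) (4,1) (4,5) (5,1) (5,5)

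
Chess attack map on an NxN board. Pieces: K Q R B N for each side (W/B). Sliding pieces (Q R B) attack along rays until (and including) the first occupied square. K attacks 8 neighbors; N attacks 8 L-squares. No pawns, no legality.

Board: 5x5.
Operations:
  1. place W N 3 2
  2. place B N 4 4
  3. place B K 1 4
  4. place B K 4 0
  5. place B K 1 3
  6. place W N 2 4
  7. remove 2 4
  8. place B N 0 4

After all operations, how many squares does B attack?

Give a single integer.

Op 1: place WN@(3,2)
Op 2: place BN@(4,4)
Op 3: place BK@(1,4)
Op 4: place BK@(4,0)
Op 5: place BK@(1,3)
Op 6: place WN@(2,4)
Op 7: remove (2,4)
Op 8: place BN@(0,4)
Per-piece attacks for B:
  BN@(0,4): attacks (1,2) (2,3)
  BK@(1,3): attacks (1,4) (1,2) (2,3) (0,3) (2,4) (2,2) (0,4) (0,2)
  BK@(1,4): attacks (1,3) (2,4) (0,4) (2,3) (0,3)
  BK@(4,0): attacks (4,1) (3,0) (3,1)
  BN@(4,4): attacks (3,2) (2,3)
Union (13 distinct): (0,2) (0,3) (0,4) (1,2) (1,3) (1,4) (2,2) (2,3) (2,4) (3,0) (3,1) (3,2) (4,1)

Answer: 13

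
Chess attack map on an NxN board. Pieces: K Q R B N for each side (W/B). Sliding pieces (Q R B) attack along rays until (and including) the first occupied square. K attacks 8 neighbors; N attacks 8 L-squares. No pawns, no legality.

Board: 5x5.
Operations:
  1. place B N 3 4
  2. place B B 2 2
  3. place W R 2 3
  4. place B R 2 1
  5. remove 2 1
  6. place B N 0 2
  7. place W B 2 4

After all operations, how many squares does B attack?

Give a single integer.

Op 1: place BN@(3,4)
Op 2: place BB@(2,2)
Op 3: place WR@(2,3)
Op 4: place BR@(2,1)
Op 5: remove (2,1)
Op 6: place BN@(0,2)
Op 7: place WB@(2,4)
Per-piece attacks for B:
  BN@(0,2): attacks (1,4) (2,3) (1,0) (2,1)
  BB@(2,2): attacks (3,3) (4,4) (3,1) (4,0) (1,3) (0,4) (1,1) (0,0)
  BN@(3,4): attacks (4,2) (2,2) (1,3)
Union (14 distinct): (0,0) (0,4) (1,0) (1,1) (1,3) (1,4) (2,1) (2,2) (2,3) (3,1) (3,3) (4,0) (4,2) (4,4)

Answer: 14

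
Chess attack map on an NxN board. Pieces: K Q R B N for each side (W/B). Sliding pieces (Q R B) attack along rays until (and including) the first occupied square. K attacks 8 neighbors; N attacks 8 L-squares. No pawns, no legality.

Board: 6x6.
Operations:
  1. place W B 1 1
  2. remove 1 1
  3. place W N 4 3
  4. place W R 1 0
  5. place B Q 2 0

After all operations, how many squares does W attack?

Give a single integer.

Answer: 13

Derivation:
Op 1: place WB@(1,1)
Op 2: remove (1,1)
Op 3: place WN@(4,3)
Op 4: place WR@(1,0)
Op 5: place BQ@(2,0)
Per-piece attacks for W:
  WR@(1,0): attacks (1,1) (1,2) (1,3) (1,4) (1,5) (2,0) (0,0) [ray(1,0) blocked at (2,0)]
  WN@(4,3): attacks (5,5) (3,5) (2,4) (5,1) (3,1) (2,2)
Union (13 distinct): (0,0) (1,1) (1,2) (1,3) (1,4) (1,5) (2,0) (2,2) (2,4) (3,1) (3,5) (5,1) (5,5)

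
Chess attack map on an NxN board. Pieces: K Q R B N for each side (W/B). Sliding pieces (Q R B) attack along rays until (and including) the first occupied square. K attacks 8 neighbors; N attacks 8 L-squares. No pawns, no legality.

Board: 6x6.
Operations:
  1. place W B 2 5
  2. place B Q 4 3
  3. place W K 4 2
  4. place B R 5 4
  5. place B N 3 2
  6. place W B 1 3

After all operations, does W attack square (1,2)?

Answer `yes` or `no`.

Answer: no

Derivation:
Op 1: place WB@(2,5)
Op 2: place BQ@(4,3)
Op 3: place WK@(4,2)
Op 4: place BR@(5,4)
Op 5: place BN@(3,2)
Op 6: place WB@(1,3)
Per-piece attacks for W:
  WB@(1,3): attacks (2,4) (3,5) (2,2) (3,1) (4,0) (0,4) (0,2)
  WB@(2,5): attacks (3,4) (4,3) (1,4) (0,3) [ray(1,-1) blocked at (4,3)]
  WK@(4,2): attacks (4,3) (4,1) (5,2) (3,2) (5,3) (5,1) (3,3) (3,1)
W attacks (1,2): no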